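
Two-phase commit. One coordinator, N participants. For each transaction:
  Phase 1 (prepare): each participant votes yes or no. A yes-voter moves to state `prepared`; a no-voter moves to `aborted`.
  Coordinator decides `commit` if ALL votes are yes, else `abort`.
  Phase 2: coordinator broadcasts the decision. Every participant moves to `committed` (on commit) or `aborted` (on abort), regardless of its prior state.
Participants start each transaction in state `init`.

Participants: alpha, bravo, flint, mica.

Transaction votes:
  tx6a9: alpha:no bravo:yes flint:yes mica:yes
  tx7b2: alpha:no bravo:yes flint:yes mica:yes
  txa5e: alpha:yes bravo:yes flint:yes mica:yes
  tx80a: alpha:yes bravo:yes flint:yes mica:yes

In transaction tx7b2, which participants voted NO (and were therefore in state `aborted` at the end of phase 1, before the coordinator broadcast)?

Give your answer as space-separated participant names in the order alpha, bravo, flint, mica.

Txn tx7b2 phase 1: alpha no -> aborted; bravo yes -> prepared; flint yes -> prepared; mica yes -> prepared

Answer: alpha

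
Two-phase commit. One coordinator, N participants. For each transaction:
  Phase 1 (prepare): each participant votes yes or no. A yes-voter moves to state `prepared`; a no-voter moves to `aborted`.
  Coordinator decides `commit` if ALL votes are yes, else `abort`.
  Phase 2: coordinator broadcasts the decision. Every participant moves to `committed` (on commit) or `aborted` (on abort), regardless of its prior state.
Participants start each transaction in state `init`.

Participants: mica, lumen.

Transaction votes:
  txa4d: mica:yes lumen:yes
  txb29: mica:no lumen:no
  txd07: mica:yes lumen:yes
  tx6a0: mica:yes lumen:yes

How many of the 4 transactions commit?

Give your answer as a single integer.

Answer: 3

Derivation:
txa4d: all yes -> commit (commits=1)
txb29: no from mica, lumen -> abort (commits=1)
txd07: all yes -> commit (commits=2)
tx6a0: all yes -> commit (commits=3)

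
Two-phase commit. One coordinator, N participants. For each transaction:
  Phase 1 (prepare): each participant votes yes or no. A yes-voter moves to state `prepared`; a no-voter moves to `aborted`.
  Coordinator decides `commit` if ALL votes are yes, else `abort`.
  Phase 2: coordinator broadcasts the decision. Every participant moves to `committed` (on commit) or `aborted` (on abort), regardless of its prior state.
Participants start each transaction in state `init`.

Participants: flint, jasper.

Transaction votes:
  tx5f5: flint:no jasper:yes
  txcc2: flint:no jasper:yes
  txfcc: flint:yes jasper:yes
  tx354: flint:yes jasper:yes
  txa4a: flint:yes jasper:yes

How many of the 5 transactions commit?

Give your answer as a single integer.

tx5f5: no from flint -> abort (commits=0)
txcc2: no from flint -> abort (commits=0)
txfcc: all yes -> commit (commits=1)
tx354: all yes -> commit (commits=2)
txa4a: all yes -> commit (commits=3)

Answer: 3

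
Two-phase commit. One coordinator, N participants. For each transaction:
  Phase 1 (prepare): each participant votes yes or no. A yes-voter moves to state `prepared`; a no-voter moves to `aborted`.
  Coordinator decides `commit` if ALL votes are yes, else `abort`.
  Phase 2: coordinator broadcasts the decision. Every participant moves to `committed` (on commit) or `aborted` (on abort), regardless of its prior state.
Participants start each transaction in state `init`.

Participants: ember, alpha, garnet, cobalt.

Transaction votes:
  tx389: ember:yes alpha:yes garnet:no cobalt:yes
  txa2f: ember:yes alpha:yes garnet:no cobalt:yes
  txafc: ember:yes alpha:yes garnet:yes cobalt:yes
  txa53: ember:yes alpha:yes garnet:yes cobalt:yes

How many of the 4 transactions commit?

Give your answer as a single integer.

tx389: no from garnet -> abort (commits=0)
txa2f: no from garnet -> abort (commits=0)
txafc: all yes -> commit (commits=1)
txa53: all yes -> commit (commits=2)

Answer: 2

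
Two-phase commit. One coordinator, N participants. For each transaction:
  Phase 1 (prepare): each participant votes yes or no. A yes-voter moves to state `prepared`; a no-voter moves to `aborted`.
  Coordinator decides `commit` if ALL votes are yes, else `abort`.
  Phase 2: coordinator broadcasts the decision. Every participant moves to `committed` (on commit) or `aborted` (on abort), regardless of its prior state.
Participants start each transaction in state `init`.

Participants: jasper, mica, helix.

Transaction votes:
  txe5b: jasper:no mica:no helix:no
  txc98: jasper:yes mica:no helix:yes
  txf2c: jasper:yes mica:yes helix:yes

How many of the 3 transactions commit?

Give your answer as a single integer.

txe5b: no from jasper, mica, helix -> abort (commits=0)
txc98: no from mica -> abort (commits=0)
txf2c: all yes -> commit (commits=1)

Answer: 1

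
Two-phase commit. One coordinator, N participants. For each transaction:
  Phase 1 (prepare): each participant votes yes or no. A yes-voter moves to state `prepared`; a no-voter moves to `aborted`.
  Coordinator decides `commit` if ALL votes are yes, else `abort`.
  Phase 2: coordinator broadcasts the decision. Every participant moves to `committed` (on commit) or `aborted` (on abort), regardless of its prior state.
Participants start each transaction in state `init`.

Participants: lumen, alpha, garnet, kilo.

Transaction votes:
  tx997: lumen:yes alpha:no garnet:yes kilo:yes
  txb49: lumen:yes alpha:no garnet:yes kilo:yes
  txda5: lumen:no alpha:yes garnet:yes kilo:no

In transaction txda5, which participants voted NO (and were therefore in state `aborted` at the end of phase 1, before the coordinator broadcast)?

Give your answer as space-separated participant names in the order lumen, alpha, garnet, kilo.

Answer: lumen kilo

Derivation:
Txn txda5 phase 1: lumen no -> aborted; alpha yes -> prepared; garnet yes -> prepared; kilo no -> aborted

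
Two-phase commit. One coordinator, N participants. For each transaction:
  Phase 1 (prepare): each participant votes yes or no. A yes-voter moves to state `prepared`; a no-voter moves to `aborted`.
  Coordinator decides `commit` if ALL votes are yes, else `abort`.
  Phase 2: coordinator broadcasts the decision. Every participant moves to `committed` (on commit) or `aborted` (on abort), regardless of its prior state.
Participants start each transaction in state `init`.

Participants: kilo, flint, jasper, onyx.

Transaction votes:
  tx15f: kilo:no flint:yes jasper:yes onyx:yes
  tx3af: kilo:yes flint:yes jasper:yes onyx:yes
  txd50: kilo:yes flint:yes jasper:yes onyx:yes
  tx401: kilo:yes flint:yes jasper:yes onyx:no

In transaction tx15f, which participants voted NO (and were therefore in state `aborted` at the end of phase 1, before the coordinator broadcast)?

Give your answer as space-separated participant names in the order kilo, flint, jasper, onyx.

Txn tx15f phase 1: kilo no -> aborted; flint yes -> prepared; jasper yes -> prepared; onyx yes -> prepared

Answer: kilo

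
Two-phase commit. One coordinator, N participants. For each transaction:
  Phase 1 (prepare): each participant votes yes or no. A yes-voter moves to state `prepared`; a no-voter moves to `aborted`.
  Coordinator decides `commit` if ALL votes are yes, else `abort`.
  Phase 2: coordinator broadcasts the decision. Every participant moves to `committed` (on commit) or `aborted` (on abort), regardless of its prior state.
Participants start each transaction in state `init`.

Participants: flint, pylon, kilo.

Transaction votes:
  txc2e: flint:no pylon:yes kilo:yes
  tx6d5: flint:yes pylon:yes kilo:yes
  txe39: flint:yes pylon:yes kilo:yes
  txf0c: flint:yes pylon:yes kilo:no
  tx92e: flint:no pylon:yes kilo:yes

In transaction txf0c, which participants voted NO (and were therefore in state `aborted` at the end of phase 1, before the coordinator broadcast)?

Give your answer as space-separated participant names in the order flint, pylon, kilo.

Answer: kilo

Derivation:
Txn txf0c phase 1: flint yes -> prepared; pylon yes -> prepared; kilo no -> aborted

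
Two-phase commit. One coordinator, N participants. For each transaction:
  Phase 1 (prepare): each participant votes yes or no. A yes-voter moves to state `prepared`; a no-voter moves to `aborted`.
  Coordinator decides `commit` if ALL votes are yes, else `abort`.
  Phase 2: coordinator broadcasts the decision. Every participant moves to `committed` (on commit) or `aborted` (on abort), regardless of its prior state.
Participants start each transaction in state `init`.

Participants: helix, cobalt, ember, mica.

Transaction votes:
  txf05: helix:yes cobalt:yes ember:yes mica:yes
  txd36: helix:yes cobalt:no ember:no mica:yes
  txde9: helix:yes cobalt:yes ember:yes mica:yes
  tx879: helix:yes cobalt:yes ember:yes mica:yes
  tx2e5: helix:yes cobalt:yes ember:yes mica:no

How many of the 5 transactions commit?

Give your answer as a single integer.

txf05: all yes -> commit (commits=1)
txd36: no from cobalt, ember -> abort (commits=1)
txde9: all yes -> commit (commits=2)
tx879: all yes -> commit (commits=3)
tx2e5: no from mica -> abort (commits=3)

Answer: 3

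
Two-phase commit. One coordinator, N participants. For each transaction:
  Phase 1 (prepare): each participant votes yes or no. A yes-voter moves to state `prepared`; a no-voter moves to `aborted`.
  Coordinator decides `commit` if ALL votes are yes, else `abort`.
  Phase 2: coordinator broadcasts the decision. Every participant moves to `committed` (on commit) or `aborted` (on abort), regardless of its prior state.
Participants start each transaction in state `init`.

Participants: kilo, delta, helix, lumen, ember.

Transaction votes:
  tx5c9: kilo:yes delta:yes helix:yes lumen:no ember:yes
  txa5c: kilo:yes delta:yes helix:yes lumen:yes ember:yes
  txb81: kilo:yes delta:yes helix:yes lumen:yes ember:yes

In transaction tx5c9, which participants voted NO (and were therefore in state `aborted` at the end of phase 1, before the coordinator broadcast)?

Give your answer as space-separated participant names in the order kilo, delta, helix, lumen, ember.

Txn tx5c9 phase 1: kilo yes -> prepared; delta yes -> prepared; helix yes -> prepared; lumen no -> aborted; ember yes -> prepared

Answer: lumen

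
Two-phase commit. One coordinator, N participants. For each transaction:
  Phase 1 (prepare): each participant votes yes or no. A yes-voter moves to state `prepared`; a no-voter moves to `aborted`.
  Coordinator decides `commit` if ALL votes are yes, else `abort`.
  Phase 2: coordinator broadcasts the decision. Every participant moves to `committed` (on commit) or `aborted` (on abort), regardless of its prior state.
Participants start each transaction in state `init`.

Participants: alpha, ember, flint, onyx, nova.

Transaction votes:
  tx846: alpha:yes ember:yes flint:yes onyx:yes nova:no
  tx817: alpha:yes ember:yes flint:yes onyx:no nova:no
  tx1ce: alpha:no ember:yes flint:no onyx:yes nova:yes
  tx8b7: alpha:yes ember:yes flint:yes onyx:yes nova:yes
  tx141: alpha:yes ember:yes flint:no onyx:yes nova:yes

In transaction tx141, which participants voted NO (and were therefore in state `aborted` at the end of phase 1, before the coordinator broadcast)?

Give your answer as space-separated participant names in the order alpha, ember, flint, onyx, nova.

Txn tx141 phase 1: alpha yes -> prepared; ember yes -> prepared; flint no -> aborted; onyx yes -> prepared; nova yes -> prepared

Answer: flint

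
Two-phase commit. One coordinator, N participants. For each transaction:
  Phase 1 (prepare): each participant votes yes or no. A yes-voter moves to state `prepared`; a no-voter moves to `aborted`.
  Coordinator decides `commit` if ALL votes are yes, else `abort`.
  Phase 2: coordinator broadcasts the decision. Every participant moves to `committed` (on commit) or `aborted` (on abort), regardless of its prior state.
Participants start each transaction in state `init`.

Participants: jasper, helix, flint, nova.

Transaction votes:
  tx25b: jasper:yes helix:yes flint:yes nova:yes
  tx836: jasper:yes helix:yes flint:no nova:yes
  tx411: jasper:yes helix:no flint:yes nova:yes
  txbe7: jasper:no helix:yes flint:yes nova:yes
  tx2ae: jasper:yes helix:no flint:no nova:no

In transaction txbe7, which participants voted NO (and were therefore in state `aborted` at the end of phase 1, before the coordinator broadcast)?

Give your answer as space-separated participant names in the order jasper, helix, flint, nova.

Txn txbe7 phase 1: jasper no -> aborted; helix yes -> prepared; flint yes -> prepared; nova yes -> prepared

Answer: jasper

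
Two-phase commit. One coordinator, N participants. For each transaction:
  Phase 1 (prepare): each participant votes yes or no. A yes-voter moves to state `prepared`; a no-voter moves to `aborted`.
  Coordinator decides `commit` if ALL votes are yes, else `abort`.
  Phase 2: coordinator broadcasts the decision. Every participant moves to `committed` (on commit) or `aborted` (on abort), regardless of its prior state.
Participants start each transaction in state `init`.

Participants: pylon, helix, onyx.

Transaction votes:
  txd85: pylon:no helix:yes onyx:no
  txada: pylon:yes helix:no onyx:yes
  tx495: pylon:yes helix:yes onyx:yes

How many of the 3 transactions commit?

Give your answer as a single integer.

Answer: 1

Derivation:
txd85: no from pylon, onyx -> abort (commits=0)
txada: no from helix -> abort (commits=0)
tx495: all yes -> commit (commits=1)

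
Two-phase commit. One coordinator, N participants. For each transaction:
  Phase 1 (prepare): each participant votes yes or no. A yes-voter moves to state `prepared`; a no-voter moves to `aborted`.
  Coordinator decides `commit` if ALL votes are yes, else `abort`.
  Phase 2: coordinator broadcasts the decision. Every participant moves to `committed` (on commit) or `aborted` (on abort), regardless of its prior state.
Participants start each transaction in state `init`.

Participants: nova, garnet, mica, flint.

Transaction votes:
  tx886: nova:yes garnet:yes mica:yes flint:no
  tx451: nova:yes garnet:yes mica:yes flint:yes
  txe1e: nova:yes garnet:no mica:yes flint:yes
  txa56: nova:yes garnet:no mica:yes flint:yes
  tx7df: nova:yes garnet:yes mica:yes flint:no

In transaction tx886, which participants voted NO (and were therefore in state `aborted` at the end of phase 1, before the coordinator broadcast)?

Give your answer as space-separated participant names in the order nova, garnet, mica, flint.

Txn tx886 phase 1: nova yes -> prepared; garnet yes -> prepared; mica yes -> prepared; flint no -> aborted

Answer: flint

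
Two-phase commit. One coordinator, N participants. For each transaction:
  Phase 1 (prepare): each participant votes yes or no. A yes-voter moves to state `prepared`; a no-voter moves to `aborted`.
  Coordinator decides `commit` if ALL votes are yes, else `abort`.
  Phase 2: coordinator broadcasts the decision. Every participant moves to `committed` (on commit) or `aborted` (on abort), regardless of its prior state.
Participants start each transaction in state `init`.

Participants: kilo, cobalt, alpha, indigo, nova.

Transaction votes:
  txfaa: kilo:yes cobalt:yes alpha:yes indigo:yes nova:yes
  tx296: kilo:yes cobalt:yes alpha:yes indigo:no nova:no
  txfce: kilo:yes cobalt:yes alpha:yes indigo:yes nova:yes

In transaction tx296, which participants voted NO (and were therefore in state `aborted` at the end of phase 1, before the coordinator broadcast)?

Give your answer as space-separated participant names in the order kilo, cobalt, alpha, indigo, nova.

Answer: indigo nova

Derivation:
Txn tx296 phase 1: kilo yes -> prepared; cobalt yes -> prepared; alpha yes -> prepared; indigo no -> aborted; nova no -> aborted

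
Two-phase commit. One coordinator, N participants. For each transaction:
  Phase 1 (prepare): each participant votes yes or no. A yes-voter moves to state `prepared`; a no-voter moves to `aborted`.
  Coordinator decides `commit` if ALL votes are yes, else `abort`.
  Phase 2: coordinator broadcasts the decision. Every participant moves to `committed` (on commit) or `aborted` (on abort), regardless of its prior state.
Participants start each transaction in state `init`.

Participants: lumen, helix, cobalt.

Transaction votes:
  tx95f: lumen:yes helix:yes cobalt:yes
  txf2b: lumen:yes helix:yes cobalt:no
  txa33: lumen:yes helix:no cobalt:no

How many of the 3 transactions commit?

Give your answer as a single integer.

Answer: 1

Derivation:
tx95f: all yes -> commit (commits=1)
txf2b: no from cobalt -> abort (commits=1)
txa33: no from helix, cobalt -> abort (commits=1)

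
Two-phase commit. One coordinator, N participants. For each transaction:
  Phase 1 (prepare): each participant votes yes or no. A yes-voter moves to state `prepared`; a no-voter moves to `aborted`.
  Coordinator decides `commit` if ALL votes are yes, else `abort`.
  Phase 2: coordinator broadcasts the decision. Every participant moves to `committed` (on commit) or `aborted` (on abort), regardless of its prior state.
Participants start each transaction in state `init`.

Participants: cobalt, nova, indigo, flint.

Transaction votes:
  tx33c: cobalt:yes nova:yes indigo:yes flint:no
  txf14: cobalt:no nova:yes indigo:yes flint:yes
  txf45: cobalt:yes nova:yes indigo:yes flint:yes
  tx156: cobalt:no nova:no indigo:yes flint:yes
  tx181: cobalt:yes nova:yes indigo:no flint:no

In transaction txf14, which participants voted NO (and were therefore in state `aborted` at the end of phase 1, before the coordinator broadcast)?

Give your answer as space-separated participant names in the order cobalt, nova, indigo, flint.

Answer: cobalt

Derivation:
Txn txf14 phase 1: cobalt no -> aborted; nova yes -> prepared; indigo yes -> prepared; flint yes -> prepared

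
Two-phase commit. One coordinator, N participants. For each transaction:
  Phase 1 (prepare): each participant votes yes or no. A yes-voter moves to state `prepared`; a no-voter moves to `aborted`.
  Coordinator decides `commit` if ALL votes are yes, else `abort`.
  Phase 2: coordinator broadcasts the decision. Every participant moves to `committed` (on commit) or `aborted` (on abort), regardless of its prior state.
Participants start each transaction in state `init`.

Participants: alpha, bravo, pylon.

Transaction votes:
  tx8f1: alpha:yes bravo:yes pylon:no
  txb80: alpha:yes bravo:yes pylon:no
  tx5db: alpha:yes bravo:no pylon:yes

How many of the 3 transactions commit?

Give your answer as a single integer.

tx8f1: no from pylon -> abort (commits=0)
txb80: no from pylon -> abort (commits=0)
tx5db: no from bravo -> abort (commits=0)

Answer: 0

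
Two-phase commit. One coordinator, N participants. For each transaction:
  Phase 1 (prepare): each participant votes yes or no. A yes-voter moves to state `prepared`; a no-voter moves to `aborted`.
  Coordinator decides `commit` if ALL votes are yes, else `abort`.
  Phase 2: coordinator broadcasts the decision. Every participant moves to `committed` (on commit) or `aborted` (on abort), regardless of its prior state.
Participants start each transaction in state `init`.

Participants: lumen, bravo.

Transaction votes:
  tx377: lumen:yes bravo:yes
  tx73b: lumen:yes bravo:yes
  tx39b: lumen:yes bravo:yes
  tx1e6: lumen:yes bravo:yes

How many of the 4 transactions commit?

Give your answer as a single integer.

Answer: 4

Derivation:
tx377: all yes -> commit (commits=1)
tx73b: all yes -> commit (commits=2)
tx39b: all yes -> commit (commits=3)
tx1e6: all yes -> commit (commits=4)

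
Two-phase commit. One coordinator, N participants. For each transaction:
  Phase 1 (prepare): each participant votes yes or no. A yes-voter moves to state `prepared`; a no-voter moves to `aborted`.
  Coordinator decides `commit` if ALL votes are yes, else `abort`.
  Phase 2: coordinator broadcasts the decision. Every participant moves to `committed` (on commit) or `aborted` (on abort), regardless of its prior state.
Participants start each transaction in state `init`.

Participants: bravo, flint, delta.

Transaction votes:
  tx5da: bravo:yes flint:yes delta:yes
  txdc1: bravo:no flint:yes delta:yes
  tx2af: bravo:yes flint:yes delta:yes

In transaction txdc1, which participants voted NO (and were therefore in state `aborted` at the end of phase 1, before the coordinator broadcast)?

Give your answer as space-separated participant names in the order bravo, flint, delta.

Txn txdc1 phase 1: bravo no -> aborted; flint yes -> prepared; delta yes -> prepared

Answer: bravo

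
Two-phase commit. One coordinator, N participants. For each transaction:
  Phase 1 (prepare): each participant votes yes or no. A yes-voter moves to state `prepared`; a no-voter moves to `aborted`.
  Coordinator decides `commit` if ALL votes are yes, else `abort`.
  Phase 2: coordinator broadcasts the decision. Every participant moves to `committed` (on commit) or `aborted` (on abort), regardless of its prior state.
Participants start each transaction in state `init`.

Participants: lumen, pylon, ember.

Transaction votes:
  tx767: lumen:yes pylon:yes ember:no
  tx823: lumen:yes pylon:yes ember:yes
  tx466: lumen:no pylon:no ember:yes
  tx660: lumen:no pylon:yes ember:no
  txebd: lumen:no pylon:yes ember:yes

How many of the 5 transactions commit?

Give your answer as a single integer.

Answer: 1

Derivation:
tx767: no from ember -> abort (commits=0)
tx823: all yes -> commit (commits=1)
tx466: no from lumen, pylon -> abort (commits=1)
tx660: no from lumen, ember -> abort (commits=1)
txebd: no from lumen -> abort (commits=1)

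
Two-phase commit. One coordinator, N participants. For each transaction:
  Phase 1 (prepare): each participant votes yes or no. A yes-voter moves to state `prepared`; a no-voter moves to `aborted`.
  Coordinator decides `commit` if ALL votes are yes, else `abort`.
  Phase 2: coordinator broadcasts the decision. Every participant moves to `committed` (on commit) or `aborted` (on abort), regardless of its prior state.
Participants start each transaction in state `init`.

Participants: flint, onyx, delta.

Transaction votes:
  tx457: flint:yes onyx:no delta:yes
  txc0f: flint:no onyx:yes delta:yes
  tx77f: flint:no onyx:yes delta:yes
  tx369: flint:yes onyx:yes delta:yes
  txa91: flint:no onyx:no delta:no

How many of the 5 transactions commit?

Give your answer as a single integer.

tx457: no from onyx -> abort (commits=0)
txc0f: no from flint -> abort (commits=0)
tx77f: no from flint -> abort (commits=0)
tx369: all yes -> commit (commits=1)
txa91: no from flint, onyx, delta -> abort (commits=1)

Answer: 1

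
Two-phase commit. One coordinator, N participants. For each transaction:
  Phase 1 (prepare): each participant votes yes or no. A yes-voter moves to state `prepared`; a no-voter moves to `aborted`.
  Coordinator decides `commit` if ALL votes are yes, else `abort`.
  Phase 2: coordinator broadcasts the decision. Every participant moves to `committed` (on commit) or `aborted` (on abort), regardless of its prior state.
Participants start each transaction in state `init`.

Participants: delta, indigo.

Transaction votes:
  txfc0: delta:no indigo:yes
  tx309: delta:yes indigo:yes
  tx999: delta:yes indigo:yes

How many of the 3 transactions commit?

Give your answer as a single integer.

txfc0: no from delta -> abort (commits=0)
tx309: all yes -> commit (commits=1)
tx999: all yes -> commit (commits=2)

Answer: 2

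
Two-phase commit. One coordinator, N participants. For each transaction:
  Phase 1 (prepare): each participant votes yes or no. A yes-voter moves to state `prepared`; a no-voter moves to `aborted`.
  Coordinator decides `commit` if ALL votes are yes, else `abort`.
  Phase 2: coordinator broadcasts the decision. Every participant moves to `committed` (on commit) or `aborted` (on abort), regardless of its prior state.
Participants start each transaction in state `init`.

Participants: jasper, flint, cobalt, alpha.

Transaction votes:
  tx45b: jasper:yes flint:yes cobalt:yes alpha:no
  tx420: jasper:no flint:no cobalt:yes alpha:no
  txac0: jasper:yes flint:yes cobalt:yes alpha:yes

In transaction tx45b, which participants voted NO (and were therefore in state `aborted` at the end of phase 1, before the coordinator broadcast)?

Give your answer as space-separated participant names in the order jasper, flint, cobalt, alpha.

Answer: alpha

Derivation:
Txn tx45b phase 1: jasper yes -> prepared; flint yes -> prepared; cobalt yes -> prepared; alpha no -> aborted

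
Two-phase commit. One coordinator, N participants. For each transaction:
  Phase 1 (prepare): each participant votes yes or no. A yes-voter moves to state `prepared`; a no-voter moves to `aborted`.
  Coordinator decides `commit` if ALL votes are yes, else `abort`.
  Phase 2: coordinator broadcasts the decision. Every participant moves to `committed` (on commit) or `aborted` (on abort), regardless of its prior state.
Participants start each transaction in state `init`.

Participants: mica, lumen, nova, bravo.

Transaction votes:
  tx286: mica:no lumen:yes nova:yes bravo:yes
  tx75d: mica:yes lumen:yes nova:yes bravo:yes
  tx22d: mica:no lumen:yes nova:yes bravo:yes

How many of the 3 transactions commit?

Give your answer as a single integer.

Answer: 1

Derivation:
tx286: no from mica -> abort (commits=0)
tx75d: all yes -> commit (commits=1)
tx22d: no from mica -> abort (commits=1)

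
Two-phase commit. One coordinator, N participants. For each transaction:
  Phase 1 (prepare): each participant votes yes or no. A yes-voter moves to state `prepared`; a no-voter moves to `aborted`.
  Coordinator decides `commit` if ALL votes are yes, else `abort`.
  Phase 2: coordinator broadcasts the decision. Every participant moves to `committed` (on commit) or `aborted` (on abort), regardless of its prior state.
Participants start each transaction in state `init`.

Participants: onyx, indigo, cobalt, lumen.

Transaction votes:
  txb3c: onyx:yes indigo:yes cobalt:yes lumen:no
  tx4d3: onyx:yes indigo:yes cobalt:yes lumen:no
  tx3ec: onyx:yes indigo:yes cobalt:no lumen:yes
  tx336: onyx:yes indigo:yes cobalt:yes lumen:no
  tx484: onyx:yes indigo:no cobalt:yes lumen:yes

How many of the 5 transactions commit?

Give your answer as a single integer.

Answer: 0

Derivation:
txb3c: no from lumen -> abort (commits=0)
tx4d3: no from lumen -> abort (commits=0)
tx3ec: no from cobalt -> abort (commits=0)
tx336: no from lumen -> abort (commits=0)
tx484: no from indigo -> abort (commits=0)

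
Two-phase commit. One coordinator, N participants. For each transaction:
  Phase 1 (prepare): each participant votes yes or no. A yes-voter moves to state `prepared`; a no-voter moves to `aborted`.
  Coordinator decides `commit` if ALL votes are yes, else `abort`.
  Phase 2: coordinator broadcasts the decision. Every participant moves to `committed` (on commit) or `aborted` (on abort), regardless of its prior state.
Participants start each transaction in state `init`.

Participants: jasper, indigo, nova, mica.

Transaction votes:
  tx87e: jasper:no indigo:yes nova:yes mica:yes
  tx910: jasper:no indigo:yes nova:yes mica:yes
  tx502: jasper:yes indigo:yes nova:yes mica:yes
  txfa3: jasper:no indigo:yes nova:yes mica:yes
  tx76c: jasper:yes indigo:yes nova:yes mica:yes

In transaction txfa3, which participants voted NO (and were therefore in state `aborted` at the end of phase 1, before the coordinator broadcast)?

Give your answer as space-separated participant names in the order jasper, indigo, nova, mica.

Txn txfa3 phase 1: jasper no -> aborted; indigo yes -> prepared; nova yes -> prepared; mica yes -> prepared

Answer: jasper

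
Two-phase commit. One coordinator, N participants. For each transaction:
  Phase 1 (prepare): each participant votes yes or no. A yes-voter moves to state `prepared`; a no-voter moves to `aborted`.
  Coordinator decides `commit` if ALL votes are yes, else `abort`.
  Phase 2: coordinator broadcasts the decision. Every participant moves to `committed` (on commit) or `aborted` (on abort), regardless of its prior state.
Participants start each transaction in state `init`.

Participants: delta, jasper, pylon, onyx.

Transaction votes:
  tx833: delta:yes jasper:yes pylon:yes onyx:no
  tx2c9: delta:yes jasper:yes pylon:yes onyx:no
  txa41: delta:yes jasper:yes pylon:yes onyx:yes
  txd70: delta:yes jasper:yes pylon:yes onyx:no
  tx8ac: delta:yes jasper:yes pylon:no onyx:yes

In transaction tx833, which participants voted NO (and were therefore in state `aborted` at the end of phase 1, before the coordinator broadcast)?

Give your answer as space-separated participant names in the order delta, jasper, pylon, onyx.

Answer: onyx

Derivation:
Txn tx833 phase 1: delta yes -> prepared; jasper yes -> prepared; pylon yes -> prepared; onyx no -> aborted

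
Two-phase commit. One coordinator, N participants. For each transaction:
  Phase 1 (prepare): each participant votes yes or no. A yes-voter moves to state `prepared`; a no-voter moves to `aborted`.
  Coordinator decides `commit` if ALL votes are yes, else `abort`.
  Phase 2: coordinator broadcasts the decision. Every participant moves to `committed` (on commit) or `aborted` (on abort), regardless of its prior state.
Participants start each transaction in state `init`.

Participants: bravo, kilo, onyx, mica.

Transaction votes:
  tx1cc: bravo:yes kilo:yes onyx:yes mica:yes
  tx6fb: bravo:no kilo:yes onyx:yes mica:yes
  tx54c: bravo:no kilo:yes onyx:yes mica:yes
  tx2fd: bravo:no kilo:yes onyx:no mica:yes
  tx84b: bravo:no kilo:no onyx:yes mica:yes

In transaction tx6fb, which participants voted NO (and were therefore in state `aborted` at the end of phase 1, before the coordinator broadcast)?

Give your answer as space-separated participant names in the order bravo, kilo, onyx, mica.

Answer: bravo

Derivation:
Txn tx6fb phase 1: bravo no -> aborted; kilo yes -> prepared; onyx yes -> prepared; mica yes -> prepared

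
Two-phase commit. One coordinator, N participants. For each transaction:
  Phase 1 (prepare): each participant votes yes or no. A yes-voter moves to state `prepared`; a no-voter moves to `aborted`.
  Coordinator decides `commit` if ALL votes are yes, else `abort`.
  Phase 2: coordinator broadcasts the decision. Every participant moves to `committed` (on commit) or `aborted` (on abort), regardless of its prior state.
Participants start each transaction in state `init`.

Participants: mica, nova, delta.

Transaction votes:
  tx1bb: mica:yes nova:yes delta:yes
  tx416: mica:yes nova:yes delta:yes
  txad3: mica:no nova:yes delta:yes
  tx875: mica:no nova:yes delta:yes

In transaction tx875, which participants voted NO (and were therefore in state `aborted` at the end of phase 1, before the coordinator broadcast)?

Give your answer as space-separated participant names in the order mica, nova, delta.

Answer: mica

Derivation:
Txn tx875 phase 1: mica no -> aborted; nova yes -> prepared; delta yes -> prepared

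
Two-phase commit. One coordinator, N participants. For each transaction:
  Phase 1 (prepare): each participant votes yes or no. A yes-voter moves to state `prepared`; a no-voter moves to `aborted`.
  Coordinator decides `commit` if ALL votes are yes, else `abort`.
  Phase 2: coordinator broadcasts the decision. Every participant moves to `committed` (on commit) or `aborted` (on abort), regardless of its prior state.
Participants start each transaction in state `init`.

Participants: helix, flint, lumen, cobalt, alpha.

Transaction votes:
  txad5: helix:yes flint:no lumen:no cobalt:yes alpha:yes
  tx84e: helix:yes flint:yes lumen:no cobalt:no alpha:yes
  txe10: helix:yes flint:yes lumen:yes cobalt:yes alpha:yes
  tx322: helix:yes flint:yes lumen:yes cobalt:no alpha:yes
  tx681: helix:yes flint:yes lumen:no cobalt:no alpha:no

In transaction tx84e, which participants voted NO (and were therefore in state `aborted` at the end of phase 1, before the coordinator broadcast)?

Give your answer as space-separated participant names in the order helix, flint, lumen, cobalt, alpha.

Answer: lumen cobalt

Derivation:
Txn tx84e phase 1: helix yes -> prepared; flint yes -> prepared; lumen no -> aborted; cobalt no -> aborted; alpha yes -> prepared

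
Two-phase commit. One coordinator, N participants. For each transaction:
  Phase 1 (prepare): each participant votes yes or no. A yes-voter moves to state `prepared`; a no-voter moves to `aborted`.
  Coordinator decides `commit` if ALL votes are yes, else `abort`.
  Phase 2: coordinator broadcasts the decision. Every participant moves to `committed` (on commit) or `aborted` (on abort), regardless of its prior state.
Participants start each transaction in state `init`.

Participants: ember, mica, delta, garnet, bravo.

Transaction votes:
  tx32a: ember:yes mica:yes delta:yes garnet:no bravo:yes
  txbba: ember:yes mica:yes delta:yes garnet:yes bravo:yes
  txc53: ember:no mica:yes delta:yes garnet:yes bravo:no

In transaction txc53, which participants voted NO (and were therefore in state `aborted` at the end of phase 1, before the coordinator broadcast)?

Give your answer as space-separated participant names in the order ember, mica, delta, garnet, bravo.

Answer: ember bravo

Derivation:
Txn txc53 phase 1: ember no -> aborted; mica yes -> prepared; delta yes -> prepared; garnet yes -> prepared; bravo no -> aborted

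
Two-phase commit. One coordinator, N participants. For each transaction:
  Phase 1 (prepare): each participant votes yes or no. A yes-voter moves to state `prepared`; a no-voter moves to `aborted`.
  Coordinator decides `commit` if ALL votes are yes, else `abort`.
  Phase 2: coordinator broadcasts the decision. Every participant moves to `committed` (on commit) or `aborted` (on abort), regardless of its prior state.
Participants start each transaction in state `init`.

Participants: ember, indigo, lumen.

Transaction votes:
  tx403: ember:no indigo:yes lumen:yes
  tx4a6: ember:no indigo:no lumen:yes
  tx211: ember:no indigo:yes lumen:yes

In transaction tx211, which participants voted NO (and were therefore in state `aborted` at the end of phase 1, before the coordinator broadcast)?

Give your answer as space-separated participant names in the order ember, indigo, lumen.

Txn tx211 phase 1: ember no -> aborted; indigo yes -> prepared; lumen yes -> prepared

Answer: ember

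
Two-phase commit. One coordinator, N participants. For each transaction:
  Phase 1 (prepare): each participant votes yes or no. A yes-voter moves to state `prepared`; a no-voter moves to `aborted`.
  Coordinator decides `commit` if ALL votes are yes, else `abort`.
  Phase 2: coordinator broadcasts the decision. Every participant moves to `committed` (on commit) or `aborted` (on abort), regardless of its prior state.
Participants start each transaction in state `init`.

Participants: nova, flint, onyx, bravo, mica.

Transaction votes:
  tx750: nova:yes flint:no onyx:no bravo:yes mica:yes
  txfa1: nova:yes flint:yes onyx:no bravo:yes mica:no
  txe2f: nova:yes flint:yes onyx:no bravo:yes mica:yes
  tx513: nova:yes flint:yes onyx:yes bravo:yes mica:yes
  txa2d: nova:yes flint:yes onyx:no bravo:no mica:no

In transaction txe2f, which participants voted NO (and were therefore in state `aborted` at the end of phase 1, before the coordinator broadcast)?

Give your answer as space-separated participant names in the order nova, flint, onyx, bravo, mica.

Txn txe2f phase 1: nova yes -> prepared; flint yes -> prepared; onyx no -> aborted; bravo yes -> prepared; mica yes -> prepared

Answer: onyx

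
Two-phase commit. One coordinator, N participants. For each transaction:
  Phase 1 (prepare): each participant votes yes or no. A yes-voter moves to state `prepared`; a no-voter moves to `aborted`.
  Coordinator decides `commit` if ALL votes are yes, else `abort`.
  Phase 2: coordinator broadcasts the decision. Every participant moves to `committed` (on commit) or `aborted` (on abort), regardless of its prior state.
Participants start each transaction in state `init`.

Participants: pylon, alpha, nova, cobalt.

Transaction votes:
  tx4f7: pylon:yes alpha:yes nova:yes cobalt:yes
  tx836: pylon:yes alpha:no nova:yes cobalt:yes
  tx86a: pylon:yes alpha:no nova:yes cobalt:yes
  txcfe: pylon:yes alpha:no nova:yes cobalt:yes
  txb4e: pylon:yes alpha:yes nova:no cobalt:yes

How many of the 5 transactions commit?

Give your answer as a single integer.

tx4f7: all yes -> commit (commits=1)
tx836: no from alpha -> abort (commits=1)
tx86a: no from alpha -> abort (commits=1)
txcfe: no from alpha -> abort (commits=1)
txb4e: no from nova -> abort (commits=1)

Answer: 1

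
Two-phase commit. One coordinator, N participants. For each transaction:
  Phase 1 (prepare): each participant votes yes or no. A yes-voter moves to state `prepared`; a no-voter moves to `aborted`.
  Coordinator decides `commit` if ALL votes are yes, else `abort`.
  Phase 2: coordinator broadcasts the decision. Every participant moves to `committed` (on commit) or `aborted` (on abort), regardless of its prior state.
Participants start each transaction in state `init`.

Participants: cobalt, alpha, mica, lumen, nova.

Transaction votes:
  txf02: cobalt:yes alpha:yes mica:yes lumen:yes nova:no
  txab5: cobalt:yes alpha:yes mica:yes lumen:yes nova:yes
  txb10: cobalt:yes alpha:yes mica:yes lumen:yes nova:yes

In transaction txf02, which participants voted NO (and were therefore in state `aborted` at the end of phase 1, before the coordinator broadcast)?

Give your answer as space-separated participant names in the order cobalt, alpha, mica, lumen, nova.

Answer: nova

Derivation:
Txn txf02 phase 1: cobalt yes -> prepared; alpha yes -> prepared; mica yes -> prepared; lumen yes -> prepared; nova no -> aborted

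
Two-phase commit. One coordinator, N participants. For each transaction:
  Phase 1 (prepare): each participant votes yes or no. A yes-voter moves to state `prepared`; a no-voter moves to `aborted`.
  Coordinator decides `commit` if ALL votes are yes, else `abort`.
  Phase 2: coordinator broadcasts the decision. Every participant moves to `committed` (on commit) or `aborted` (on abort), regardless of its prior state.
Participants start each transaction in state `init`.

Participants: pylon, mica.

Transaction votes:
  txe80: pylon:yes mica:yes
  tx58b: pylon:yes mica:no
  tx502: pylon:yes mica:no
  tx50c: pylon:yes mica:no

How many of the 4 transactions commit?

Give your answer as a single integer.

Answer: 1

Derivation:
txe80: all yes -> commit (commits=1)
tx58b: no from mica -> abort (commits=1)
tx502: no from mica -> abort (commits=1)
tx50c: no from mica -> abort (commits=1)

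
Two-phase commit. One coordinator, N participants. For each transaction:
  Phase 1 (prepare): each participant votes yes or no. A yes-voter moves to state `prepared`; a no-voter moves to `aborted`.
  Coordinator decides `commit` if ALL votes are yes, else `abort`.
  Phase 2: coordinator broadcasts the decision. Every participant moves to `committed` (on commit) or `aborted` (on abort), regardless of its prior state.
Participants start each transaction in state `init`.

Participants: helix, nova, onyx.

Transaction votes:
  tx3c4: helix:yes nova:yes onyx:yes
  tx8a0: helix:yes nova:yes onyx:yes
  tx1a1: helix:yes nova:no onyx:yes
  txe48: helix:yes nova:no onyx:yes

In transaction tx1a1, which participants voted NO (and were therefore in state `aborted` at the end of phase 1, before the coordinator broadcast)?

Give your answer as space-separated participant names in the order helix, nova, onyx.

Answer: nova

Derivation:
Txn tx1a1 phase 1: helix yes -> prepared; nova no -> aborted; onyx yes -> prepared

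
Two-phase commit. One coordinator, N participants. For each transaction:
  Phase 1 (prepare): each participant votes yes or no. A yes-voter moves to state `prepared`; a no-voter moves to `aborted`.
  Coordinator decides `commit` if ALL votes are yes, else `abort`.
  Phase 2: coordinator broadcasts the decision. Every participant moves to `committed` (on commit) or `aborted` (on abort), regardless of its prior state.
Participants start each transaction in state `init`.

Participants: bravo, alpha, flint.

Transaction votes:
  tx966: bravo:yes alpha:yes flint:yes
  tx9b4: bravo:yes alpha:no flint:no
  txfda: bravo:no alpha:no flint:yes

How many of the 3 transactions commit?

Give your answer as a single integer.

Answer: 1

Derivation:
tx966: all yes -> commit (commits=1)
tx9b4: no from alpha, flint -> abort (commits=1)
txfda: no from bravo, alpha -> abort (commits=1)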